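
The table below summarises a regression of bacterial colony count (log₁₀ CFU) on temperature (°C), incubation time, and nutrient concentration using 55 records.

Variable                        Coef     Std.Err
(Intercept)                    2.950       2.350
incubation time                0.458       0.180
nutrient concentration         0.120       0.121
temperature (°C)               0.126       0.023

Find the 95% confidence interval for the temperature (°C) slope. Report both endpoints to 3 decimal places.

Read off: b = 0.126, SE = 0.023 for temperature (°C).
df = n − k − 1 = 55 − 3 − 1 = 51.
t* = t_{0.025, 51} = 2.007584.
Margin = t* × SE = 2.007584 × 0.023 = 0.04617.
CI: 0.126 ± 0.04617 → (0.080, 0.172).

(0.080, 0.172)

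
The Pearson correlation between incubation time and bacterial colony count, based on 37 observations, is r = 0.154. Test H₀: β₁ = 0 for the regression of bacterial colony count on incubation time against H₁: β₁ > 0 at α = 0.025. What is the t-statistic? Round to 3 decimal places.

t = 0.922

t = r·√(n − 2)/√(1 − r²) = 0.154·√35/√0.976284 = 0.922.
df = n − 2 = 35.
One-sided p ≈ 0.1814, which is ≥ 0.025, so fail to reject H₀.
The data do not give significant evidence of a linear association between incubation time and bacterial colony count.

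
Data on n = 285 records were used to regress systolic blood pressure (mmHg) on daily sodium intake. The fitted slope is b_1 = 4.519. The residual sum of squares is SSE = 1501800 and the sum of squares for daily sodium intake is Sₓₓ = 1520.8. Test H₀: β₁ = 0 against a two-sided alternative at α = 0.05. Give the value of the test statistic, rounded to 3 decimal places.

MSE = SSE/(n − 2) = 1501800/283 = 5306.71.
SE(b_1) = √(MSE/Sₓₓ) = √(5306.71/1520.8) = 1.868.
t = 4.519 / 1.868 = 2.419.
df = n − 2 = 283.
Two-sided p ≈ 0.0162, which is < 0.05, so reject H₀.
There is evidence that daily sodium intake is associated with systolic blood pressure.

t = 2.419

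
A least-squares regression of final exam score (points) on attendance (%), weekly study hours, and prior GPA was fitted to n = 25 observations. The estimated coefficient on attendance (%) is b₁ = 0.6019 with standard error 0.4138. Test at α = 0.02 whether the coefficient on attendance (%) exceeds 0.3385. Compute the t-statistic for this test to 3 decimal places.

H₀: β₁ = 0.3385 vs H₁: β₁ > 0.3385.
t = (b₁ − β₁⁰)/SE = (0.6019 − 0.3385) / 0.4138 = 0.637.
df = n − k − 1 = 25 − 3 − 1 = 21.
One-sided p ≈ 0.2657, which is ≥ 0.02, so fail to reject H₀.
The data do not give significant evidence that the true slope on attendance (%) exceeds 0.3385 points per unit, holding the other predictors fixed.

t = 0.637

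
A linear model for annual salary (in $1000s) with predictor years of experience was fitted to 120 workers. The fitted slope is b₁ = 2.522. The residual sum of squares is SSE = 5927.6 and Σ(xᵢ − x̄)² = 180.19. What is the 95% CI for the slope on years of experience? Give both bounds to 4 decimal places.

(1.4764, 3.5676)

MSE = SSE/(n − 2) = 5927.6/118 = 50.2339.
SE(b₁) = √(MSE/Sₓₓ) = √(50.2339/180.19) = 0.527999.
df = n − 2 = 118.
t* = t_{0.025, 118} = 1.980272.
Margin = t* × SE = 1.980272 × 0.527999 = 1.045582.
CI: 2.522 ± 1.045582 → (1.4764, 3.5676).
With 95% confidence, each one-unit increase in years of experience is associated with a change of between 1.4764 and 3.5676 $1000s in annual salary.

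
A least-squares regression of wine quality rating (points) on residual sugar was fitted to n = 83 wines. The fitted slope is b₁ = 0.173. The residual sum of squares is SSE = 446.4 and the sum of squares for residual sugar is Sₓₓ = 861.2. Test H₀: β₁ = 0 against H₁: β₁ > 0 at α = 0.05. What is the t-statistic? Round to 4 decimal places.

MSE = SSE/(n − 2) = 446.4/81 = 5.51111.
SE(b₁) = √(MSE/Sₓₓ) = √(5.51111/861.2) = 0.0799959.
t = 0.173 / 0.0799959 = 2.1626.
df = n − 2 = 81.
One-sided p ≈ 0.0168, which is < 0.05, so reject H₀.
There is evidence that the true slope on residual sugar is positive.

t = 2.1626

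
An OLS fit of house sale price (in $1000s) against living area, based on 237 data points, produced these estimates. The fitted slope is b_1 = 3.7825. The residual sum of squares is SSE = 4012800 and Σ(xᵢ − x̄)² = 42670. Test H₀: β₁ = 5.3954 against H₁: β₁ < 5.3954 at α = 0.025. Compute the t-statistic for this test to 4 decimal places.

MSE = SSE/(n − 2) = 4012800/235 = 17075.7.
SE(b_1) = √(MSE/Sₓₓ) = √(17075.7/42670) = 0.632599.
t = (3.7825 − 5.3954) / 0.632599 = -2.5496.
df = n − 2 = 235.
One-sided p ≈ 0.0057, which is < 0.025, so reject H₀.
There is evidence that the true slope on living area is below 5.3954 $1000s per unit.

t = -2.5496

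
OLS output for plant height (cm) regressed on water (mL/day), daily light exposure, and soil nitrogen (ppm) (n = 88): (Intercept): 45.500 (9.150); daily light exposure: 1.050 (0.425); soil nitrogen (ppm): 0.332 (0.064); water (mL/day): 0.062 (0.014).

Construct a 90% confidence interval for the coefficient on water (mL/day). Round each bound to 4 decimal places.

(0.0387, 0.0853)

Read off: b = 0.062, SE = 0.014 for water (mL/day).
df = n − k − 1 = 88 − 3 − 1 = 84.
t* = t_{0.05, 84} = 1.663197.
Margin = t* × SE = 1.663197 × 0.014 = 0.023285.
CI: 0.062 ± 0.023285 → (0.0387, 0.0853).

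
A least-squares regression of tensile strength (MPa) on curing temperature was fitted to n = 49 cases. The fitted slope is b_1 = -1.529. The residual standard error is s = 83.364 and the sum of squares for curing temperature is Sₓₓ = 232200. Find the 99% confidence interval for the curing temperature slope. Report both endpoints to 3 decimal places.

(-1.993, -1.065)

SE(b_1) = s/√Sₓₓ = 83.364/√232200 = 0.173001.
df = n − 2 = 47.
t* = t_{0.005, 47} = 2.684556.
Margin = t* × SE = 2.684556 × 0.173001 = 0.46443.
CI: -1.529 ± 0.46443 → (-1.993, -1.065).
With 99% confidence, each one-unit increase in curing temperature is associated with a change of between -1.993 and -1.065 MPa in tensile strength.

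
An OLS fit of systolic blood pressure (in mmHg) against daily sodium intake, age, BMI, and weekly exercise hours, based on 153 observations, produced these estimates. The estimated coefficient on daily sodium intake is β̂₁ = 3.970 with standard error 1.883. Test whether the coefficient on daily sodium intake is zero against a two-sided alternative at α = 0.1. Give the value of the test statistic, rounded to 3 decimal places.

t = 2.108

H₀: β₁ = 0 vs H₁: β₁ ≠ 0.
t = (β̂₁ − β₁⁰)/SE = 3.970 / 1.883 = 2.108.
df = n − k − 1 = 153 − 4 − 1 = 148.
Two-sided p ≈ 0.0367, which is < 0.1, so reject H₀.
There is evidence that daily sodium intake is associated with systolic blood pressure, holding the other predictors fixed.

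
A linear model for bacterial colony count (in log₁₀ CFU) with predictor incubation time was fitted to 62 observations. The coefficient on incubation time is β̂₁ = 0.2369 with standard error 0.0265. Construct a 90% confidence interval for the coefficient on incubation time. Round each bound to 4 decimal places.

(0.1926, 0.2812)

df = n − 2 = 62 − 2 = 60.
t* = t_{0.05, 60} = 1.670649.
Margin = t* × SE = 1.670649 × 0.0265 = 0.044272.
CI: 0.2369 ± 0.044272 → (0.1926, 0.2812).
With 90% confidence, each one-unit increase in incubation time is associated with a change of between 0.1926 and 0.2812 log₁₀ CFU in bacterial colony count.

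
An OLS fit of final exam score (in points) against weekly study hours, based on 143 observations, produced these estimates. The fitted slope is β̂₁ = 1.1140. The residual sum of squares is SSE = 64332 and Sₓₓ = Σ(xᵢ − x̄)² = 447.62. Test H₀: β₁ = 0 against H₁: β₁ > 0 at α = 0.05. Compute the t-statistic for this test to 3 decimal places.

t = 1.103

MSE = SSE/(n − 2) = 64332/141 = 456.255.
SE(β̂₁) = √(MSE/Sₓₓ) = √(456.255/447.62) = 1.0096.
t = 1.1140 / 1.0096 = 1.103.
df = n − 2 = 141.
One-sided p ≈ 0.1359, which is ≥ 0.05, so fail to reject H₀.
The data do not give significant evidence that the true slope on weekly study hours is positive.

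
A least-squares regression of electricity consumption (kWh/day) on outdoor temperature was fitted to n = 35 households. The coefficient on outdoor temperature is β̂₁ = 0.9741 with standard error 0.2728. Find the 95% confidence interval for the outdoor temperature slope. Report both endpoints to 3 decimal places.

df = n − 2 = 35 − 2 = 33.
t* = t_{0.025, 33} = 2.034515.
Margin = t* × SE = 2.034515 × 0.2728 = 0.55502.
CI: 0.9741 ± 0.55502 → (0.419, 1.529).
With 95% confidence, each one-unit increase in outdoor temperature is associated with a change of between 0.419 and 1.529 kWh/day in electricity consumption.

(0.419, 1.529)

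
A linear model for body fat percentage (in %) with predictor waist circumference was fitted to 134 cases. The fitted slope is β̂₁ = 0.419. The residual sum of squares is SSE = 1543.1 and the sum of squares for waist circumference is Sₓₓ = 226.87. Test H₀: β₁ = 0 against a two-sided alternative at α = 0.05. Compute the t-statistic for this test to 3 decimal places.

t = 1.846

MSE = SSE/(n − 2) = 1543.1/132 = 11.6902.
SE(β̂₁) = √(MSE/Sₓₓ) = √(11.6902/226.87) = 0.226998.
t = 0.419 / 0.226998 = 1.846.
df = n − 2 = 132.
Two-sided p ≈ 0.0672, which is ≥ 0.05, so fail to reject H₀.
The data do not give significant evidence of an association between waist circumference and body fat percentage.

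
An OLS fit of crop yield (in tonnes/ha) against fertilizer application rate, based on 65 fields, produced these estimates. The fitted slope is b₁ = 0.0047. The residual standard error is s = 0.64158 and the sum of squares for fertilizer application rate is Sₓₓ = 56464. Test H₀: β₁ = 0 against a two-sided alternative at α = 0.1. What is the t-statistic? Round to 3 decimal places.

SE(b₁) = s/√Sₓₓ = 0.64158/√56464 = 0.00270001.
t = 0.0047 / 0.00270001 = 1.741.
df = n − 2 = 63.
Two-sided p ≈ 0.0866, which is < 0.1, so reject H₀.
There is evidence that fertilizer application rate is associated with crop yield.

t = 1.741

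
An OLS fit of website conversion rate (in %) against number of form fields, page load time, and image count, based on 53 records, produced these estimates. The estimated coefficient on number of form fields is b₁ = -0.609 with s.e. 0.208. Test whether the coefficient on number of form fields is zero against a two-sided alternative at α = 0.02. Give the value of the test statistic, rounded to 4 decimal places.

t = -2.9279

H₀: β₁ = 0 vs H₁: β₁ ≠ 0.
t = (b₁ − β₁⁰)/SE = -0.609 / 0.208 = -2.9279.
df = n − k − 1 = 53 − 3 − 1 = 49.
Two-sided p ≈ 0.0052, which is < 0.02, so reject H₀.
There is evidence that number of form fields is associated with website conversion rate, holding the other predictors fixed.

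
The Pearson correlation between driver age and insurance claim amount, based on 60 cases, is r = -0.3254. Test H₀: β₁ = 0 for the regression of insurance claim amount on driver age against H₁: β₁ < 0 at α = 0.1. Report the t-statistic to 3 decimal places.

t = -2.621

t = r·√(n − 2)/√(1 − r²) = -0.3254·√58/√0.894115 = -2.621.
df = n − 2 = 58.
One-sided p ≈ 0.0056, which is < 0.1, so reject H₀.
There is evidence of a linear association between driver age and insurance claim amount.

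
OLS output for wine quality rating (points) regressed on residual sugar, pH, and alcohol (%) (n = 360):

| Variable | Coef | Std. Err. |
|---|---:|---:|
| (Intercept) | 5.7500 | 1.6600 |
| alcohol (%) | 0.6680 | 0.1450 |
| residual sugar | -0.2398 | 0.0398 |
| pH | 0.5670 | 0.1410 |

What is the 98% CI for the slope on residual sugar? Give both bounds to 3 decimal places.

(-0.333, -0.147)

Read off: b = -0.2398, SE = 0.0398 for residual sugar.
df = n − k − 1 = 360 − 3 − 1 = 356.
t* = t_{0.01, 356} = 2.336868.
Margin = t* × SE = 2.336868 × 0.0398 = 0.09301.
CI: -0.2398 ± 0.09301 → (-0.333, -0.147).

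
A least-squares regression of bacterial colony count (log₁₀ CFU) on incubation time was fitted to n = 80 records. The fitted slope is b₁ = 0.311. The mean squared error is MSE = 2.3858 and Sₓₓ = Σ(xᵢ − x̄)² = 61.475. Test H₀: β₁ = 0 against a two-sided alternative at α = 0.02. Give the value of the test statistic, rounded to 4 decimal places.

t = 1.5787

SE(b₁) = √(MSE/Sₓₓ) = √(2.3858/61.475) = 0.197001.
t = 0.311 / 0.197001 = 1.5787.
df = n − 2 = 78.
Two-sided p ≈ 0.1185, which is ≥ 0.02, so fail to reject H₀.
The data do not give significant evidence of an association between incubation time and bacterial colony count.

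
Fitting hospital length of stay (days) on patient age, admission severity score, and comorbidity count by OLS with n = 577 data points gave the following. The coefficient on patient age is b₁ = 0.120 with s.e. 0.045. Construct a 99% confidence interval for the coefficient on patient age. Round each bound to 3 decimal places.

(0.004, 0.236)

df = n − k − 1 = 577 − 3 − 1 = 573.
t* = t_{0.005, 573} = 2.584437.
Margin = t* × SE = 2.584437 × 0.045 = 0.11630.
CI: 0.120 ± 0.11630 → (0.004, 0.236).
With 99% confidence, each one-unit increase in patient age is associated with a change of between 0.004 and 0.236 days in hospital length of stay, holding the other predictors fixed.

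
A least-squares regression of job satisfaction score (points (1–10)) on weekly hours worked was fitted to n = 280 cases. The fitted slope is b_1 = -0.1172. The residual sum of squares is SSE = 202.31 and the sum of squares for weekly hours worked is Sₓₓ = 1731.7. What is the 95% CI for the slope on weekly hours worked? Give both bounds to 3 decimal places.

(-0.158, -0.077)

MSE = SSE/(n − 2) = 202.31/278 = 0.727734.
SE(b_1) = √(MSE/Sₓₓ) = √(0.727734/1731.7) = 0.0204998.
df = n − 2 = 278.
t* = t_{0.025, 278} = 1.968534.
Margin = t* × SE = 1.968534 × 0.0204998 = 0.04035.
CI: -0.1172 ± 0.04035 → (-0.158, -0.077).
With 95% confidence, each one-unit increase in weekly hours worked is associated with a change of between -0.158 and -0.077 points (1–10) in job satisfaction score.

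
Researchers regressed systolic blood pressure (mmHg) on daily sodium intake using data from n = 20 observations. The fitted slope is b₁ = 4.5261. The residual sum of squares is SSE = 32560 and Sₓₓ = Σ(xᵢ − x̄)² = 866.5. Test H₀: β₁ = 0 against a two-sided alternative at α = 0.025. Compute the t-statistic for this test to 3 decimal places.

MSE = SSE/(n − 2) = 32560/18 = 1808.89.
SE(b₁) = √(MSE/Sₓₓ) = √(1808.89/866.5) = 1.44485.
t = 4.5261 / 1.44485 = 3.133.
df = n − 2 = 18.
Two-sided p ≈ 0.0058, which is < 0.025, so reject H₀.
There is evidence that daily sodium intake is associated with systolic blood pressure.

t = 3.133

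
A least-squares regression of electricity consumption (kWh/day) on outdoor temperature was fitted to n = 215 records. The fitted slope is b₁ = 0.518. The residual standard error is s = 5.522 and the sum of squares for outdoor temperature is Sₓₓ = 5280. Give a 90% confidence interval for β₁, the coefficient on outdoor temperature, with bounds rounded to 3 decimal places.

SE(b₁) = s/√Sₓₓ = 5.522/√5280 = 0.075994.
df = n − 2 = 213.
t* = t_{0.05, 213} = 1.652039.
Margin = t* × SE = 1.652039 × 0.075994 = 0.12555.
CI: 0.518 ± 0.12555 → (0.392, 0.644).
With 90% confidence, each one-unit increase in outdoor temperature is associated with a change of between 0.392 and 0.644 kWh/day in electricity consumption.

(0.392, 0.644)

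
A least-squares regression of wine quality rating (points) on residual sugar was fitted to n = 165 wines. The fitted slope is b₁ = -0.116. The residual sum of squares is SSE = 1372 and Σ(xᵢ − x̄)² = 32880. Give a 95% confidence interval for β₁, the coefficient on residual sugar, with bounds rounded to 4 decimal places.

(-0.1476, -0.0844)

MSE = SSE/(n − 2) = 1372/163 = 8.41718.
SE(b₁) = √(MSE/Sₓₓ) = √(8.41718/32880) = 0.0159999.
df = n − 2 = 163.
t* = t_{0.025, 163} = 1.974625.
Margin = t* × SE = 1.974625 × 0.0159999 = 0.031594.
CI: -0.116 ± 0.031594 → (-0.1476, -0.0844).
With 95% confidence, each one-unit increase in residual sugar is associated with a change of between -0.1476 and -0.0844 points in wine quality rating.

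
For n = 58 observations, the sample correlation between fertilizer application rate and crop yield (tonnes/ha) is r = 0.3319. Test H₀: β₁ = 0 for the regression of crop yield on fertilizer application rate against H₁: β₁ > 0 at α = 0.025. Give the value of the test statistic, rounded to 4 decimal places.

t = 2.6330

t = r·√(n − 2)/√(1 − r²) = 0.3319·√56/√0.889842 = 2.6330.
df = n − 2 = 56.
One-sided p ≈ 0.0055, which is < 0.025, so reject H₀.
There is evidence of a linear association between fertilizer application rate and crop yield.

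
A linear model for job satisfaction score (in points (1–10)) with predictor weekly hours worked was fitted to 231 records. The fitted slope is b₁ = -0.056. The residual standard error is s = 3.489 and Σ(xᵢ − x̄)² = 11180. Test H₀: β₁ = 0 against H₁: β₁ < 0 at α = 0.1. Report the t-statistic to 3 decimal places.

t = -1.697

SE(b₁) = s/√Sₓₓ = 3.489/√11180 = 0.0329974.
t = -0.056 / 0.0329974 = -1.697.
df = n − 2 = 229.
One-sided p ≈ 0.0455, which is < 0.1, so reject H₀.
There is evidence that the true slope on weekly hours worked is negative.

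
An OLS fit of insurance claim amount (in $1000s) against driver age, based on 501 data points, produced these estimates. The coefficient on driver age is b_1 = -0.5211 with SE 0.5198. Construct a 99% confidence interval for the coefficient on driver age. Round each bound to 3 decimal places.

df = n − 2 = 501 − 2 = 499.
t* = t_{0.005, 499} = 2.585718.
Margin = t* × SE = 2.585718 × 0.5198 = 1.34406.
CI: -0.5211 ± 1.34406 → (-1.865, 0.823).
With 99% confidence, each one-unit increase in driver age is associated with a change of between -1.865 and 0.823 $1000s in insurance claim amount.

(-1.865, 0.823)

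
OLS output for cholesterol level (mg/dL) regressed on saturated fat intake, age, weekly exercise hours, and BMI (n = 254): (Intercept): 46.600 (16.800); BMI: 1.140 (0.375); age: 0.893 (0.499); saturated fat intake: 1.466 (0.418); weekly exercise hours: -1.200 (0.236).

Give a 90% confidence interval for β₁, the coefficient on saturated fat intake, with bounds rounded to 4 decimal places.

Read off: b = 1.466, SE = 0.418 for saturated fat intake.
df = n − k − 1 = 254 − 4 − 1 = 249.
t* = t_{0.05, 249} = 1.650996.
Margin = t* × SE = 1.650996 × 0.418 = 0.690116.
CI: 1.466 ± 0.690116 → (0.7759, 2.1561).

(0.7759, 2.1561)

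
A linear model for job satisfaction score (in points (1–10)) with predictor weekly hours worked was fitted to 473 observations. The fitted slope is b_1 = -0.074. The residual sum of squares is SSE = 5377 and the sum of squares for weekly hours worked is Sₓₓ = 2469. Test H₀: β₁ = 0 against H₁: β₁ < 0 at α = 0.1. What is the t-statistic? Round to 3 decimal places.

t = -1.088

MSE = SSE/(n − 2) = 5377/471 = 11.4161.
SE(b_1) = √(MSE/Sₓₓ) = √(11.4161/2469) = 0.0679985.
t = -0.074 / 0.0679985 = -1.088.
df = n − 2 = 471.
One-sided p ≈ 0.1385, which is ≥ 0.1, so fail to reject H₀.
The data do not give significant evidence that the true slope on weekly hours worked is negative.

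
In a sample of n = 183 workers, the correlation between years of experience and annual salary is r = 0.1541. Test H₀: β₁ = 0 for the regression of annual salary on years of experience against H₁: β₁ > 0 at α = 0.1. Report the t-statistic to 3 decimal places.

t = r·√(n − 2)/√(1 − r²) = 0.1541·√181/√0.976253 = 2.098.
df = n − 2 = 181.
One-sided p ≈ 0.0186, which is < 0.1, so reject H₀.
There is evidence of a linear association between years of experience and annual salary.

t = 2.098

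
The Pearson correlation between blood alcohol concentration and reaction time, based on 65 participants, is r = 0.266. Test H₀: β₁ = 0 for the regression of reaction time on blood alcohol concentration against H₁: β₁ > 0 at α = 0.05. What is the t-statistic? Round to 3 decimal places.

t = r·√(n − 2)/√(1 − r²) = 0.266·√63/√0.929244 = 2.190.
df = n − 2 = 63.
One-sided p ≈ 0.0161, which is < 0.05, so reject H₀.
There is evidence of a linear association between blood alcohol concentration and reaction time.

t = 2.190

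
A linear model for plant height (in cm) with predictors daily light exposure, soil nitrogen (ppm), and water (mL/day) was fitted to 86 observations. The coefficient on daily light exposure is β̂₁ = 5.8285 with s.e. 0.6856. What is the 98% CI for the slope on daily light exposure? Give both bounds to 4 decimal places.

(4.2018, 7.4552)

df = n − k − 1 = 86 − 3 − 1 = 82.
t* = t_{0.01, 82} = 2.372687.
Margin = t* × SE = 2.372687 × 0.6856 = 1.626714.
CI: 5.8285 ± 1.626714 → (4.2018, 7.4552).
With 98% confidence, each one-unit increase in daily light exposure is associated with a change of between 4.2018 and 7.4552 cm in plant height, holding the other predictors fixed.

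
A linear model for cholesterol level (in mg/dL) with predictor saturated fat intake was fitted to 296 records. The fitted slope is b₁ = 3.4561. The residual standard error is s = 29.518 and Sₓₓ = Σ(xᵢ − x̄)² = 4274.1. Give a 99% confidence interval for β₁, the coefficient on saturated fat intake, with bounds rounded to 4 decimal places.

SE(b₁) = s/√Sₓₓ = 29.518/√4274.1 = 0.451507.
df = n − 2 = 294.
t* = t_{0.005, 294} = 2.592655.
Margin = t* × SE = 2.592655 × 0.451507 = 1.170602.
CI: 3.4561 ± 1.170602 → (2.2855, 4.6267).
With 99% confidence, each one-unit increase in saturated fat intake is associated with a change of between 2.2855 and 4.6267 mg/dL in cholesterol level.

(2.2855, 4.6267)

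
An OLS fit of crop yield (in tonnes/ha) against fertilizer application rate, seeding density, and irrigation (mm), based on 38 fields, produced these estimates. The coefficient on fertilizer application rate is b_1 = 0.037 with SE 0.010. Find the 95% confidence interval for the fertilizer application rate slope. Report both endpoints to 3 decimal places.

df = n − k − 1 = 38 − 3 − 1 = 34.
t* = t_{0.025, 34} = 2.032245.
Margin = t* × SE = 2.032245 × 0.010 = 0.02032.
CI: 0.037 ± 0.02032 → (0.017, 0.057).
With 95% confidence, each one-unit increase in fertilizer application rate is associated with a change of between 0.017 and 0.057 tonnes/ha in crop yield, holding the other predictors fixed.

(0.017, 0.057)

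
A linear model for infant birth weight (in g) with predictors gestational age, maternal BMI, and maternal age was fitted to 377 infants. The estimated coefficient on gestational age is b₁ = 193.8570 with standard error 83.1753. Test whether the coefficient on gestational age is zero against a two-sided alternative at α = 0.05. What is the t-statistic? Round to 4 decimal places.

H₀: β₁ = 0 vs H₁: β₁ ≠ 0.
t = (b₁ − β₁⁰)/SE = 193.8570 / 83.1753 = 2.3307.
df = n − k − 1 = 377 − 3 − 1 = 373.
Two-sided p ≈ 0.0203, which is < 0.05, so reject H₀.
There is evidence that gestational age is associated with infant birth weight, holding the other predictors fixed.

t = 2.3307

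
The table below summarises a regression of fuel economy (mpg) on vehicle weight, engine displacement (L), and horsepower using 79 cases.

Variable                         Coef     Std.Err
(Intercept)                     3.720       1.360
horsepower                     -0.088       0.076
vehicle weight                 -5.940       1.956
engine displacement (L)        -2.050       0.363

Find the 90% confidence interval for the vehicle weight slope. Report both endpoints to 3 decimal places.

(-9.198, -2.682)

Read off: b = -5.940, SE = 1.956 for vehicle weight.
df = n − k − 1 = 79 − 3 − 1 = 75.
t* = t_{0.05, 75} = 1.665425.
Margin = t* × SE = 1.665425 × 1.956 = 3.25757.
CI: -5.940 ± 3.25757 → (-9.198, -2.682).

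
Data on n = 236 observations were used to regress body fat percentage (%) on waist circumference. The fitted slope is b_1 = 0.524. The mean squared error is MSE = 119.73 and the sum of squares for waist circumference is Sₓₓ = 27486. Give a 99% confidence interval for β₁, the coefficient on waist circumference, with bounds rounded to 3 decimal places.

SE(b_1) = √(MSE/Sₓₓ) = √(119.73/27486) = 0.0660003.
df = n − 2 = 234.
t* = t_{0.005, 234} = 2.597002.
Margin = t* × SE = 2.597002 × 0.0660003 = 0.17140.
CI: 0.524 ± 0.17140 → (0.353, 0.695).
With 99% confidence, each one-unit increase in waist circumference is associated with a change of between 0.353 and 0.695 % in body fat percentage.

(0.353, 0.695)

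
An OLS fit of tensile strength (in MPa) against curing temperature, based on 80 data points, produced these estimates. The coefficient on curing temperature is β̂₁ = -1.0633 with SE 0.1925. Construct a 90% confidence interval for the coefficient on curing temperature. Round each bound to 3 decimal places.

(-1.384, -0.743)

df = n − 2 = 80 − 2 = 78.
t* = t_{0.05, 78} = 1.664625.
Margin = t* × SE = 1.664625 × 0.1925 = 0.32044.
CI: -1.0633 ± 0.32044 → (-1.384, -0.743).
With 90% confidence, each one-unit increase in curing temperature is associated with a change of between -1.384 and -0.743 MPa in tensile strength.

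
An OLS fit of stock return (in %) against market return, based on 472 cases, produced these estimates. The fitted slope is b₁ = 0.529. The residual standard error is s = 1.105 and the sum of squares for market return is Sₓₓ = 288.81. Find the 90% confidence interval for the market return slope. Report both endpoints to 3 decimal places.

(0.422, 0.636)

SE(b₁) = s/√Sₓₓ = 1.105/√288.81 = 0.0650214.
df = n − 2 = 470.
t* = t_{0.05, 470} = 1.648102.
Margin = t* × SE = 1.648102 × 0.0650214 = 0.10716.
CI: 0.529 ± 0.10716 → (0.422, 0.636).
With 90% confidence, each one-unit increase in market return is associated with a change of between 0.422 and 0.636 % in stock return.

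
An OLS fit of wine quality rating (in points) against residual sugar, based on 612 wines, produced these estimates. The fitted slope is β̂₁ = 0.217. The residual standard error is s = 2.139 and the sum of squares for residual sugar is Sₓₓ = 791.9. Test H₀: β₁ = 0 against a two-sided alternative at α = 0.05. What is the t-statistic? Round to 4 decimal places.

SE(β̂₁) = s/√Sₓₓ = 2.139/√791.9 = 0.0760109.
t = 0.217 / 0.0760109 = 2.8549.
df = n − 2 = 610.
Two-sided p ≈ 0.0045, which is < 0.05, so reject H₀.
There is evidence that residual sugar is associated with wine quality rating.

t = 2.8549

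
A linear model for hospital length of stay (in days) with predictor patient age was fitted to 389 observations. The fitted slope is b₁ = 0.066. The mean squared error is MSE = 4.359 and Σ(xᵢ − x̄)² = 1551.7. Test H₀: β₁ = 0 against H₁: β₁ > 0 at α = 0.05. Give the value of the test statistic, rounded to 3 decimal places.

t = 1.245

SE(b₁) = √(MSE/Sₓₓ) = √(4.359/1551.7) = 0.0530017.
t = 0.066 / 0.0530017 = 1.245.
df = n − 2 = 387.
One-sided p ≈ 0.1069, which is ≥ 0.05, so fail to reject H₀.
The data do not give significant evidence that the true slope on patient age is positive.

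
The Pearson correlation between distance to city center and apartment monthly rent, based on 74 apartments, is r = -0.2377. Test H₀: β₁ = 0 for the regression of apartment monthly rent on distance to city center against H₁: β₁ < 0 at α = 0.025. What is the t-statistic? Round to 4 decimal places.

t = -2.0765

t = r·√(n − 2)/√(1 − r²) = -0.2377·√72/√0.943499 = -2.0765.
df = n − 2 = 72.
One-sided p ≈ 0.0207, which is < 0.025, so reject H₀.
There is evidence of a linear association between distance to city center and apartment monthly rent.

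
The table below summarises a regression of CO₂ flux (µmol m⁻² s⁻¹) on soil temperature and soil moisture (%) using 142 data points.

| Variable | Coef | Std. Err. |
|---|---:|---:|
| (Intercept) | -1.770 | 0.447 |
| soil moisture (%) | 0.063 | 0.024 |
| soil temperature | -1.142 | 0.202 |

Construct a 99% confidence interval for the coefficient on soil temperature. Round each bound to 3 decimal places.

Read off: b = -1.142, SE = 0.202 for soil temperature.
df = n − k − 1 = 142 − 2 − 1 = 139.
t* = t_{0.005, 139} = 2.611662.
Margin = t* × SE = 2.611662 × 0.202 = 0.52756.
CI: -1.142 ± 0.52756 → (-1.670, -0.614).

(-1.670, -0.614)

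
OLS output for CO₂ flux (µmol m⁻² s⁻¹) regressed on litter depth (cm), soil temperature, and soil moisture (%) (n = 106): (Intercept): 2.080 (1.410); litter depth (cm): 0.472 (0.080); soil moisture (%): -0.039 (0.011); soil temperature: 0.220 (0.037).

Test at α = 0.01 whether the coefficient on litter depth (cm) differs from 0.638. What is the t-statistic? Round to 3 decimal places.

t = -2.075

Read off: b = 0.472, SE = 0.080 for litter depth (cm).
H₀: β₁ = 0.638 vs H₁: β₁ ≠ 0.638.
t = (0.472 − 0.638) / 0.080 = -2.075.
df = n − k − 1 = 106 − 3 − 1 = 102.
Two-sided p ≈ 0.0405, which is ≥ 0.01, so fail to reject H₀.
The data are consistent with a true slope of 0.638 µmol m⁻² s⁻¹ per unit of litter depth (cm), holding the other predictors fixed.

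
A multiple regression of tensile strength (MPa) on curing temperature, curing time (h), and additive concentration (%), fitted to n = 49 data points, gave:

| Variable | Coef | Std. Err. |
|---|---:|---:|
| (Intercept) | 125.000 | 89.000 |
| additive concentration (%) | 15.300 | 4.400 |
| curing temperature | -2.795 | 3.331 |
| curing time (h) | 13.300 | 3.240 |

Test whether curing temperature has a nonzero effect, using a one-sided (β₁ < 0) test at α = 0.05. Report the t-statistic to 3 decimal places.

Read off: b = -2.795, SE = 3.331 for curing temperature.
H₀: β₁ = 0 vs H₁: β₁ < 0.
t = -2.795 / 3.331 = -0.839.
df = n − k − 1 = 49 − 3 − 1 = 45.
One-sided p ≈ 0.2029, which is ≥ 0.05, so fail to reject H₀.
The data do not give significant evidence that the true slope on curing temperature is negative, holding the other predictors fixed.

t = -0.839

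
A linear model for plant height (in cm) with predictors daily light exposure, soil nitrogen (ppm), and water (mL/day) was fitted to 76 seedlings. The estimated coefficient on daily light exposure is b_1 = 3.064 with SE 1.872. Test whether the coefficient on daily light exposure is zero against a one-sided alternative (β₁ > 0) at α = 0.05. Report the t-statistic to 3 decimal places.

t = 1.637

H₀: β₁ = 0 vs H₁: β₁ > 0.
t = (b_1 − β₁⁰)/SE = 3.064 / 1.872 = 1.637.
df = n − k − 1 = 76 − 3 − 1 = 72.
One-sided p ≈ 0.0530, which is ≥ 0.05, so fail to reject H₀.
The data do not give significant evidence that the true slope on daily light exposure is positive, holding the other predictors fixed.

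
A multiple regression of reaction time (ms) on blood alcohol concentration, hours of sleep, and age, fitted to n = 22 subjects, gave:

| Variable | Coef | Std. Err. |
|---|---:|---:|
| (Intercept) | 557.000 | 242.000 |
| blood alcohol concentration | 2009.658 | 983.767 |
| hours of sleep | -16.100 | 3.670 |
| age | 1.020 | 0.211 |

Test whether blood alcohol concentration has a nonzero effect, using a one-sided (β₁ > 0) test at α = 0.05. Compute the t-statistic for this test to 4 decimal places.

Read off: b = 2009.658, SE = 983.767 for blood alcohol concentration.
H₀: β₁ = 0 vs H₁: β₁ > 0.
t = 2009.658 / 983.767 = 2.0428.
df = n − k − 1 = 22 − 3 − 1 = 18.
One-sided p ≈ 0.0280, which is < 0.05, so reject H₀.
There is evidence that the true slope on blood alcohol concentration is positive, holding the other predictors fixed.

t = 2.0428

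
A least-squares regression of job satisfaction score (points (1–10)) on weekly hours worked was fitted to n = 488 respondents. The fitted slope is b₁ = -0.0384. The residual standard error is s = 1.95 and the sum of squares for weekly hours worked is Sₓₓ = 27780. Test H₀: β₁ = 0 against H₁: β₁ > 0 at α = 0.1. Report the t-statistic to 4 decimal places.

t = -3.2822

SE(b₁) = s/√Sₓₓ = 1.95/√27780 = 0.0116995.
t = -0.0384 / 0.0116995 = -3.2822.
df = n − 2 = 486.
One-sided p ≈ 0.9994, which is ≥ 0.1, so fail to reject H₀.
The data do not give significant evidence that the true slope on weekly hours worked is positive.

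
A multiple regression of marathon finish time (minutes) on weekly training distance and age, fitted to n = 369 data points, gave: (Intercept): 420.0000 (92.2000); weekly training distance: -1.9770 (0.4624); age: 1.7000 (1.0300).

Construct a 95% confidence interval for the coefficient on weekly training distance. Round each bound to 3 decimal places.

Read off: b = -1.9770, SE = 0.4624 for weekly training distance.
df = n − k − 1 = 369 − 2 − 1 = 366.
t* = t_{0.025, 366} = 1.966467.
Margin = t* × SE = 1.966467 × 0.4624 = 0.90929.
CI: -1.9770 ± 0.90929 → (-2.886, -1.068).

(-2.886, -1.068)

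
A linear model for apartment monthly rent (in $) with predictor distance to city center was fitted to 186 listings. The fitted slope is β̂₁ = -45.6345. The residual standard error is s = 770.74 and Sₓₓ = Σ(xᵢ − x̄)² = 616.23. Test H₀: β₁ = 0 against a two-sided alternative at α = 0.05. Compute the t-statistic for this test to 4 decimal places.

SE(β̂₁) = s/√Sₓₓ = 770.74/√616.23 = 31.0482.
t = -45.6345 / 31.0482 = -1.4698.
df = n − 2 = 184.
Two-sided p ≈ 0.1433, which is ≥ 0.05, so fail to reject H₀.
The data do not give significant evidence of an association between distance to city center and apartment monthly rent.

t = -1.4698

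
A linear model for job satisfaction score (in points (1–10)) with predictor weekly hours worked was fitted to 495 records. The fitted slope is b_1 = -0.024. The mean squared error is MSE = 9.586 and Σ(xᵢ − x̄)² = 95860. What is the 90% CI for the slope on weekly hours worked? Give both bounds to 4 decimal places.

SE(b_1) = √(MSE/Sₓₓ) = √(9.586/95860) = 0.01.
df = n − 2 = 493.
t* = t_{0.05, 493} = 1.64795.
Margin = t* × SE = 1.64795 × 0.01 = 0.016480.
CI: -0.024 ± 0.016480 → (-0.0405, -0.0075).
With 90% confidence, each one-unit increase in weekly hours worked is associated with a change of between -0.0405 and -0.0075 points (1–10) in job satisfaction score.

(-0.0405, -0.0075)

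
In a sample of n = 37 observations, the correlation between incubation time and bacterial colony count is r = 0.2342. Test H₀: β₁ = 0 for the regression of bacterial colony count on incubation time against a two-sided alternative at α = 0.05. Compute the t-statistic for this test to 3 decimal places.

t = 1.425

t = r·√(n − 2)/√(1 − r²) = 0.2342·√35/√0.94515 = 1.425.
df = n − 2 = 35.
Two-sided p ≈ 0.1630, which is ≥ 0.05, so fail to reject H₀.
The data do not give significant evidence of a linear association between incubation time and bacterial colony count.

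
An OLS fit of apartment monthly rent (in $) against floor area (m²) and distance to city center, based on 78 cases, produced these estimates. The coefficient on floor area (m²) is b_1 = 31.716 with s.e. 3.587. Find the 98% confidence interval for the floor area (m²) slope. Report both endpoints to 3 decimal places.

(23.189, 40.243)

df = n − k − 1 = 78 − 2 − 1 = 75.
t* = t_{0.01, 75} = 2.377102.
Margin = t* × SE = 2.377102 × 3.587 = 8.52666.
CI: 31.716 ± 8.52666 → (23.189, 40.243).
With 98% confidence, each one-unit increase in floor area (m²) is associated with a change of between 23.189 and 40.243 $ in apartment monthly rent, holding the other predictors fixed.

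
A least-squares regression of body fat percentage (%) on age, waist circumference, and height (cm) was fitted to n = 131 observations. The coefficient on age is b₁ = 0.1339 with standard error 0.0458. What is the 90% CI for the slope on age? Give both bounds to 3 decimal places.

(0.058, 0.210)

df = n − k − 1 = 131 − 3 − 1 = 127.
t* = t_{0.05, 127} = 1.65694.
Margin = t* × SE = 1.65694 × 0.0458 = 0.07589.
CI: 0.1339 ± 0.07589 → (0.058, 0.210).
With 90% confidence, each one-unit increase in age is associated with a change of between 0.058 and 0.210 % in body fat percentage, holding the other predictors fixed.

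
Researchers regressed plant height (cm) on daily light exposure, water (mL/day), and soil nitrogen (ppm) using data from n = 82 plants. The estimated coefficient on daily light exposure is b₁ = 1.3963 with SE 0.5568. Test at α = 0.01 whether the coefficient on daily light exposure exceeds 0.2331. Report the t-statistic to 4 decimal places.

H₀: β₁ = 0.2331 vs H₁: β₁ > 0.2331.
t = (b₁ − β₁⁰)/SE = (1.3963 − 0.2331) / 0.5568 = 2.0891.
df = n − k − 1 = 82 − 3 − 1 = 78.
One-sided p ≈ 0.0200, which is ≥ 0.01, so fail to reject H₀.
The data do not give significant evidence that the true slope on daily light exposure exceeds 0.2331 cm per unit, holding the other predictors fixed.

t = 2.0891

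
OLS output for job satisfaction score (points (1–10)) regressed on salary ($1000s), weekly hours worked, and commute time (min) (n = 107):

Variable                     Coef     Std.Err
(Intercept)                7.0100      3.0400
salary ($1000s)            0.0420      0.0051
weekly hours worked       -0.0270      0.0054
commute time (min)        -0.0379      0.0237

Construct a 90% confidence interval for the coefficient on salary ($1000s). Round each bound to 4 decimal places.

(0.0335, 0.0505)

Read off: b = 0.0420, SE = 0.0051 for salary ($1000s).
df = n − k − 1 = 107 − 3 − 1 = 103.
t* = t_{0.05, 103} = 1.659782.
Margin = t* × SE = 1.659782 × 0.0051 = 0.008465.
CI: 0.0420 ± 0.008465 → (0.0335, 0.0505).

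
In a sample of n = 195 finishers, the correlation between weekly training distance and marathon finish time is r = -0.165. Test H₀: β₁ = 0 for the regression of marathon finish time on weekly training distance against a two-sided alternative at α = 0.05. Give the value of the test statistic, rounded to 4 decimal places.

t = r·√(n − 2)/√(1 − r²) = -0.165·√193/√0.972775 = -2.3241.
df = n − 2 = 193.
Two-sided p ≈ 0.0212, which is < 0.05, so reject H₀.
There is evidence of a linear association between weekly training distance and marathon finish time.

t = -2.3241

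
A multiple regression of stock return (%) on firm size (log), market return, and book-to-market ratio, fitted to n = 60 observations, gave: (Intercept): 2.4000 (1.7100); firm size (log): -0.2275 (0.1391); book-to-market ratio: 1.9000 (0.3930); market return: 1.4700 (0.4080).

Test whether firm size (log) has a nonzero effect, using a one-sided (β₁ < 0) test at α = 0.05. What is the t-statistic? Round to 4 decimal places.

Read off: b = -0.2275, SE = 0.1391 for firm size (log).
H₀: β₁ = 0 vs H₁: β₁ < 0.
t = -0.2275 / 0.1391 = -1.6355.
df = n − k − 1 = 60 − 3 − 1 = 56.
One-sided p ≈ 0.0538, which is ≥ 0.05, so fail to reject H₀.
The data do not give significant evidence that the true slope on firm size (log) is negative, holding the other predictors fixed.

t = -1.6355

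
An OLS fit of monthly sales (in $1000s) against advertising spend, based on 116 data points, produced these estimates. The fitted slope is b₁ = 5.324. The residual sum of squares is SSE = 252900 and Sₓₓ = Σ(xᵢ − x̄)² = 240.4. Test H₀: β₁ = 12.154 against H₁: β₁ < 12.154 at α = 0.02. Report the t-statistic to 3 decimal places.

t = -2.248

MSE = SSE/(n − 2) = 252900/114 = 2218.42.
SE(b₁) = √(MSE/Sₓₓ) = √(2218.42/240.4) = 3.03777.
t = (5.324 − 12.154) / 3.03777 = -2.248.
df = n − 2 = 114.
One-sided p ≈ 0.0132, which is < 0.02, so reject H₀.
There is evidence that the true slope on advertising spend is below 12.154 $1000s per unit.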